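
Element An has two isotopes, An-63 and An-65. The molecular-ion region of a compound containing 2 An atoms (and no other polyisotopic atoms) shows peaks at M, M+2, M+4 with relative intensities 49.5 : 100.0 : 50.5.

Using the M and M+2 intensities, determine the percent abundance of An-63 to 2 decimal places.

49.75%

If p is the fraction of An that is An-63, then I(M+2)/I(M) = [C(2,1)·p^1·(1−p)] / p^2 = 2·(1−p)/p = 100.0/49.5 = 2.0202
(1−p)/p = 2.0202/2 = 1.0101  ⇒  p = 1/(1 + 1.0101) = 0.4975
An-63: 49.75%, An-65: 50.25%.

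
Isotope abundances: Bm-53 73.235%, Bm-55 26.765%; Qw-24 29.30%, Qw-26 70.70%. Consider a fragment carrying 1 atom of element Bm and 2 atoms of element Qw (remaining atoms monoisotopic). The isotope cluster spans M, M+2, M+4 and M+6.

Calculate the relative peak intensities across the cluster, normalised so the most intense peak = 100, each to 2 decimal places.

Element Bm pattern (n=1): 0.73235 : 0.26765
Element Qw pattern (n=2): 0.085849 : 0.414302 : 0.499849
Convolve the two distributions (both contribute in 2-u steps):
  M: 0.73235×0.085849 = 0.062872
  M+2: 0.73235×0.414302 + 0.26765×0.085849 = 0.326392
  M+4: 0.73235×0.499849 + 0.26765×0.414302 = 0.476952
  M+6: 0.26765×0.499849 = 0.133785
Scale to base peak (0.476952) = 100: 13.18 : 68.43 : 100.00 : 28.05

13.18 : 68.43 : 100.00 : 28.05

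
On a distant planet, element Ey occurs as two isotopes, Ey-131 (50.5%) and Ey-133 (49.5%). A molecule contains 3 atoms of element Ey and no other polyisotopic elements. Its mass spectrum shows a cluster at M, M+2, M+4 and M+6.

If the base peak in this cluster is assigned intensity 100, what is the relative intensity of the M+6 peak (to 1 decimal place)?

32.0

(0.505 + 0.495)^3 gives M 0.1288, M+2 0.3787, M+4 0.3712, M+6 0.1213; the largest is M+2.
P(M+2) = C(3,1) × 0.505^2 × 0.495^1 = 3 × 0.255025 × 0.4950 = 0.378712 (base)
P(M+6) = C(3,3) × 0.505^0 × 0.495^3 = 1 × 1.0000 × 0.12128738 = 0.121287
Relative intensity = 0.121287 / 0.378712 × 100 = 32.0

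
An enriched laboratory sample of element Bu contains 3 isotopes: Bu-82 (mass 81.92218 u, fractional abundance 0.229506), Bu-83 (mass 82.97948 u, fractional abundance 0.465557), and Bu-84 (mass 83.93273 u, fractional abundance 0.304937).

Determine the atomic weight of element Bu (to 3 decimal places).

Ar = Σ fᵢ·mᵢ = 0.229506 × 81.92218 + 0.465557 × 82.97948 + 0.304937 × 83.93273
= 18.801632 + 38.631678 + 25.594195 = 83.027505 u

83.028 u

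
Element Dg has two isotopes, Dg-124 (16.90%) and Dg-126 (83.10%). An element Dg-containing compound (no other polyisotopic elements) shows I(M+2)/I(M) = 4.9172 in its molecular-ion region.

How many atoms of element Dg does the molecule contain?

With n Dg atoms, P(M+2)/P(M) = C(n,1)·p^(n−1)q / p^n = n·q/p = n · 0.8310/0.1690.
n = 4.9172 × 0.1690/0.8310 = 1.00 ≈ 1

1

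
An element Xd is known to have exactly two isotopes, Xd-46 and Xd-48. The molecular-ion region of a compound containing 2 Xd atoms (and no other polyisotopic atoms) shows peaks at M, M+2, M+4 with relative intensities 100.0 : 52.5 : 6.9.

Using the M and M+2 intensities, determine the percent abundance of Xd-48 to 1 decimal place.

20.8%

Write p for the Xd-46 fraction. I(M+2)/I(M) = [C(2,1)·p^1·(1−p)] / p^2 = 2·(1−p)/p = 52.5/100.0 = 0.5250
(1−p)/p = 0.5250/2 = 0.2625  ⇒  p = 1/(1 + 0.2625) = 0.7921
Xd-46: 79.2%, Xd-48: 20.8%.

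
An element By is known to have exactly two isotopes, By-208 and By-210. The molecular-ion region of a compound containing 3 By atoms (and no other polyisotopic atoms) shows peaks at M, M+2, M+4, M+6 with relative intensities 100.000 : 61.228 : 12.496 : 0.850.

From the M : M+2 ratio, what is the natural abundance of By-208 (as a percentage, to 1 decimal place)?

83.1%

If p is the fraction of By that is By-208, then I(M+2)/I(M) = [C(3,1)·p^2·(1−p)] / p^3 = 3·(1−p)/p = 61.228/100.000 = 0.6123
(1−p)/p = 0.6123/3 = 0.2041  ⇒  p = 1/(1 + 0.2041) = 0.8305
By-208: 83.1%, By-210: 16.9%.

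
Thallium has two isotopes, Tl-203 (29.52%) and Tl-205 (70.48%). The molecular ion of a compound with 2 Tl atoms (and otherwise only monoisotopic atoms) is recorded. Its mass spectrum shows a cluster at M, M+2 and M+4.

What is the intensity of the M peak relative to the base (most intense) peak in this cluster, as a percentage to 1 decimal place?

(0.2952 + 0.7048)^2 gives M 0.0871, M+2 0.4161, M+4 0.4967; the largest is M+4.
P(M+4) = C(2,2) × 0.2952^0 × 0.7048^2 = 1 × 1.0000 × 0.49674304 = 0.496743 (base)
P(M) = C(2,0) × 0.2952^2 × 0.7048^0 = 1 × 0.08714304 × 1.0000 = 0.087143
Relative intensity = 0.087143 / 0.496743 × 100 = 17.5

17.5%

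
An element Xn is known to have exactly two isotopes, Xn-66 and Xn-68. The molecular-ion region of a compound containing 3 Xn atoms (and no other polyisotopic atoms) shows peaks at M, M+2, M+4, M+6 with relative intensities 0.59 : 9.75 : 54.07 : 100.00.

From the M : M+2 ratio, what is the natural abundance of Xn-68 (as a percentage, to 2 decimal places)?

If p is the fraction of Xn that is Xn-66, then I(M+2)/I(M) = [C(3,1)·p^2·(1−p)] / p^3 = 3·(1−p)/p = 9.75/0.59 = 16.5254
(1−p)/p = 16.5254/3 = 5.5085  ⇒  p = 1/(1 + 5.5085) = 0.1536
Xn-66: 15.36%, Xn-68: 84.64%.

84.64%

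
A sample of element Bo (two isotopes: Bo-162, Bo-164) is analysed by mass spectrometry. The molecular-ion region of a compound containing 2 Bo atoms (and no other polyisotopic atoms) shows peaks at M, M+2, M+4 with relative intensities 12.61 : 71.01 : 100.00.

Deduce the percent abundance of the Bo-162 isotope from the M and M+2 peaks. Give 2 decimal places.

Write p for the Bo-162 fraction. I(M+2)/I(M) = [C(2,1)·p^1·(1−p)] / p^2 = 2·(1−p)/p = 71.01/12.61 = 5.6312
(1−p)/p = 5.6312/2 = 2.8156  ⇒  p = 1/(1 + 2.8156) = 0.2621
Bo-162: 26.21%, Bo-164: 73.79%.

26.21%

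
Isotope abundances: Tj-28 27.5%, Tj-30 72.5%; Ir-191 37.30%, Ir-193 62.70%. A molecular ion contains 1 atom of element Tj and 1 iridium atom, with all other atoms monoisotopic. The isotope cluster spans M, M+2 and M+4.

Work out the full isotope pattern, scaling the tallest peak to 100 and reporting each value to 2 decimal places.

22.57 : 97.42 : 100.00

Element Tj pattern (n=1): 0.2750 : 0.7250
Iridium pattern (n=1): 0.3730 : 0.6270
Convolve the two distributions (both contribute in 2-u steps):
  M: 0.2750×0.3730 = 0.102575
  M+2: 0.2750×0.6270 + 0.7250×0.3730 = 0.442850
  M+4: 0.7250×0.6270 = 0.454575
Scale to base peak (0.454575) = 100: 22.57 : 97.42 : 100.00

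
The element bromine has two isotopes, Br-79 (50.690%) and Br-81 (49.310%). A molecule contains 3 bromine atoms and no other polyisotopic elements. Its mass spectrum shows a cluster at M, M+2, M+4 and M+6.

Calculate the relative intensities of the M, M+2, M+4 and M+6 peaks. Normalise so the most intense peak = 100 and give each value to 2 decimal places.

Expanding (0.50690 + 0.49310)^3:
P(M) = 0.50690^3 = 0.130247
P(M+2) = 3 × 0.50690^2 × 0.49310^1 = 0.380103
P(M+4) = 3 × 0.50690^1 × 0.49310^2 = 0.369755
P(M+6) = 0.49310^3 = 0.119896
The M+2 peak is largest (0.380103); scaling to 100 gives 34.27 : 100.00 : 97.28 : 31.54.

34.27 : 100.00 : 97.28 : 31.54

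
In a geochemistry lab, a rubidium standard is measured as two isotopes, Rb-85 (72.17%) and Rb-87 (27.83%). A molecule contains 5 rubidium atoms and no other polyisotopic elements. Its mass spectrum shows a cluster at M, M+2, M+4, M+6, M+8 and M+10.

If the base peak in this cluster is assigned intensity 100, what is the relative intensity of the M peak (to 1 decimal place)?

51.9

Binomial terms of (0.7217 + 0.2783)^5: M 0.1958, M+2 0.3775, M+4 0.2911, M+6 0.1123, M+8 0.0216, M+10 0.0017 → M+2 is the base peak.
P(M+2) = C(5,1) × 0.7217^4 × 0.2783^1 = 5 × 0.27128565 × 0.2783 = 0.377494 (base)
P(M) = C(5,0) × 0.7217^5 × 0.2783^0 = 1 × 0.19578685 × 1.0000 = 0.195787
Relative intensity = 0.195787 / 0.377494 × 100 = 51.9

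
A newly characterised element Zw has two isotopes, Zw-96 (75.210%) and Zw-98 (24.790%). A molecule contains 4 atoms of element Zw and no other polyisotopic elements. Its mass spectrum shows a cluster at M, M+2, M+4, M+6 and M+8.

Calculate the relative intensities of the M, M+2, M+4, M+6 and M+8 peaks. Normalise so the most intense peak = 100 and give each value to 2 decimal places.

75.85 : 100.00 : 49.44 : 10.86 : 0.90

Each Zw atom is independently Zw-96 (p = 0.75210) or Zw-98 (q = 0.24790); the cluster is the binomial expansion (p + q)^4.
P(M) = 0.75210^4 = 0.319965
P(M+2) = 4 × 0.75210^3 × 0.24790^1 = 0.421855
P(M+4) = 6 × 0.75210^2 × 0.24790^2 = 0.208572
P(M+6) = 4 × 0.75210^1 × 0.24790^3 = 0.045832
P(M+8) = 0.24790^4 = 0.003777
The M+2 peak is largest (0.421855); scaling to 100 gives 75.85 : 100.00 : 49.44 : 10.86 : 0.90.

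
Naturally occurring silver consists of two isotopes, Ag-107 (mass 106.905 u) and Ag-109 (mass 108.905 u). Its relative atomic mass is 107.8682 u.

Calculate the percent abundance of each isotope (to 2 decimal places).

Writing the weighted mean with unknown fraction x of Ag-107:
106.905·x + 108.905·(1 − x) = 107.8682
(106.905 − 108.905)·x = 107.8682 − 108.905
x = -1.0368 / -2.000 = 0.51840 → 51.84% Ag-107, 48.16% Ag-109.

Ag-107: 51.84%, Ag-109: 48.16%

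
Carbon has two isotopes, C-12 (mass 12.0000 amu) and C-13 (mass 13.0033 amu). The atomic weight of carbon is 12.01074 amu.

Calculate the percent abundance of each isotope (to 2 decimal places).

Writing the weighted mean with unknown fraction x of C-12:
12.0000·x + 13.0033·(1 − x) = 12.01074
(12.0000 − 13.0033)·x = 12.01074 − 13.0033
x = -0.99256 / -1.0033 = 0.98930 → 98.93% C-12, 1.07% C-13.

C-12: 98.93%, C-13: 1.07%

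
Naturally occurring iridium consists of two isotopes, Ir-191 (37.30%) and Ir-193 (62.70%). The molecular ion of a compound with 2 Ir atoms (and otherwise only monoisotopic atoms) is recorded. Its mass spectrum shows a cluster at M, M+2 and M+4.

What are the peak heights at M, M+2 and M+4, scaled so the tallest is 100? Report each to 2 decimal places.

29.74 : 100.00 : 84.05

Each Ir atom is independently Ir-191 (p = 0.3730) or Ir-193 (q = 0.6270); the cluster is the binomial expansion (p + q)^2.
P(M) = 0.3730^2 = 0.139129
P(M+2) = 2 × 0.3730^1 × 0.6270^1 = 0.467742
P(M+4) = 0.6270^2 = 0.393129
The M+2 peak is largest (0.467742); scaling to 100 gives 29.74 : 100.00 : 84.05.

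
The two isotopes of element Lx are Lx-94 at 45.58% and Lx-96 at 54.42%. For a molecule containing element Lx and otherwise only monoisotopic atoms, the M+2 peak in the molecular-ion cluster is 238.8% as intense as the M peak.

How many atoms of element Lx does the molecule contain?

2

With n Lx atoms, P(M+2)/P(M) = C(n,1)·p^(n−1)q / p^n = n·q/p = n · 0.5442/0.4558.
n = 2.388 × 0.4558/0.5442 = 2.00 ≈ 2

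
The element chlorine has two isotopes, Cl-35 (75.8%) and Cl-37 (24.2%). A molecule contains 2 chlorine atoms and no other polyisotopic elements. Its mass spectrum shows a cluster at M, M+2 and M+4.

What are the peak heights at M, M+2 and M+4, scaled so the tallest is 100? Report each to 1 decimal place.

100.0 : 63.9 : 10.2

Expanding (0.758 + 0.242)^2:
P(M) = 0.758^2 = 0.574564
P(M+2) = 2 × 0.758^1 × 0.242^1 = 0.366872
P(M+4) = 0.242^2 = 0.058564
The M peak is largest (0.574564); scaling to 100 gives 100.0 : 63.9 : 10.2.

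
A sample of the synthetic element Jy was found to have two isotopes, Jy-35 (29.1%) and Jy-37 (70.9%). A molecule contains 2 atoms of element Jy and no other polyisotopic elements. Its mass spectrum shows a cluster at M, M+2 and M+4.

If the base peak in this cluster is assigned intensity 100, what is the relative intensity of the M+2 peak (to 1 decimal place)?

(0.291 + 0.709)^2 gives M 0.0847, M+2 0.4126, M+4 0.5027; the largest is M+4.
P(M+4) = C(2,2) × 0.291^0 × 0.709^2 = 1 × 1.0000 × 0.502681 = 0.502681 (base)
P(M+2) = C(2,1) × 0.291^1 × 0.709^1 = 2 × 0.2910 × 0.7090 = 0.412638
Relative intensity = 0.412638 / 0.502681 × 100 = 82.1

82.1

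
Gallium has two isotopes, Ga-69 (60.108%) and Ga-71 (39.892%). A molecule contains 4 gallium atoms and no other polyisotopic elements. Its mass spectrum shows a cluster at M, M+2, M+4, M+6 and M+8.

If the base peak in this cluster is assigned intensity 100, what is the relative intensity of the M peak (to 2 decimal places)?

37.67

Term probabilities: M 0.1305, M+2 0.3465, M+4 0.3450, M+6 0.1526, M+8 0.0253. Base peak = M+2.
P(M+2) = C(4,1) × 0.60108^3 × 0.39892^1 = 4 × 0.2171685 × 0.39892 = 0.346531 (base)
P(M) = C(4,0) × 0.60108^4 × 0.39892^0 = 1 × 0.13053564 × 1.0000 = 0.130536
Relative intensity = 0.130536 / 0.346531 × 100 = 37.67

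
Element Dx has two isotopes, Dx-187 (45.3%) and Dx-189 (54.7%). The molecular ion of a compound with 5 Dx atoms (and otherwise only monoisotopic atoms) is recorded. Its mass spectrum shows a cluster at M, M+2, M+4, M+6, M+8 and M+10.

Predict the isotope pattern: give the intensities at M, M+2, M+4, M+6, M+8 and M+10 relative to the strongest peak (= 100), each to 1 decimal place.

The 5 Dx atoms are independent, so intensities follow the terms of (0.453 + 0.547)^5.
P(M) = 0.453^5 = 0.019076
P(M+2) = 5 × 0.453^4 × 0.547^1 = 0.115173
P(M+4) = 10 × 0.453^3 × 0.547^2 = 0.278144
P(M+6) = 10 × 0.453^2 × 0.547^3 = 0.335860
P(M+8) = 5 × 0.453^1 × 0.547^4 = 0.202776
P(M+10) = 0.547^5 = 0.048971
The M+6 peak is largest (0.335860); scaling to 100 gives 5.7 : 34.3 : 82.8 : 100.0 : 60.4 : 14.6.

5.7 : 34.3 : 82.8 : 100.0 : 60.4 : 14.6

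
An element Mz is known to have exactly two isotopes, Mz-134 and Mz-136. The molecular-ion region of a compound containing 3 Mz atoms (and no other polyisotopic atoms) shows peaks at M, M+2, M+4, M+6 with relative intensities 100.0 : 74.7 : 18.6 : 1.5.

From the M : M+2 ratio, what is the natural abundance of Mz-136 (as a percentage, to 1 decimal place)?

Let p = fractional abundance of Mz-134. I(M+2)/I(M) = [C(3,1)·p^2·(1−p)] / p^3 = 3·(1−p)/p = 74.7/100.0 = 0.7470
(1−p)/p = 0.7470/3 = 0.2490  ⇒  p = 1/(1 + 0.2490) = 0.8006
Mz-134: 80.1%, Mz-136: 19.9%.

19.9%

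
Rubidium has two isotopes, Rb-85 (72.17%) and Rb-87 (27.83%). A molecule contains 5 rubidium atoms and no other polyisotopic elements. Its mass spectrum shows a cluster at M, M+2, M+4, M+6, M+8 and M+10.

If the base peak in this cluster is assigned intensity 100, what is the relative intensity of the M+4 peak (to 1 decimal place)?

Term probabilities: M 0.1958, M+2 0.3775, M+4 0.2911, M+6 0.1123, M+8 0.0216, M+10 0.0017. Base peak = M+2.
P(M+2) = C(5,1) × 0.7217^4 × 0.2783^1 = 5 × 0.27128565 × 0.2783 = 0.377494 (base)
P(M+4) = C(5,2) × 0.7217^3 × 0.2783^2 = 10 × 0.37589809 × 0.07745089 = 0.291136
Relative intensity = 0.291136 / 0.377494 × 100 = 77.1

77.1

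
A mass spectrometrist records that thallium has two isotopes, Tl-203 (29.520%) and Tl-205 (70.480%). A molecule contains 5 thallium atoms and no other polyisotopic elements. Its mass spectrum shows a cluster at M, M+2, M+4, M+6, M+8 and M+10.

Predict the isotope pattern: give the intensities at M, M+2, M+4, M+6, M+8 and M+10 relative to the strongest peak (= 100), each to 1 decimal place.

Each Tl atom is independently Tl-203 (p = 0.29520) or Tl-205 (q = 0.70480); the cluster is the binomial expansion (p + q)^5.
P(M) = 0.29520^5 = 0.002242
P(M+2) = 5 × 0.29520^4 × 0.70480^1 = 0.026761
P(M+4) = 10 × 0.29520^3 × 0.70480^2 = 0.127785
P(M+6) = 10 × 0.29520^2 × 0.70480^3 = 0.305092
P(M+8) = 5 × 0.29520^1 × 0.70480^4 = 0.364208
P(M+10) = 0.70480^5 = 0.173912
The M+8 peak is largest (0.364208); scaling to 100 gives 0.6 : 7.3 : 35.1 : 83.8 : 100.0 : 47.8.

0.6 : 7.3 : 35.1 : 83.8 : 100.0 : 47.8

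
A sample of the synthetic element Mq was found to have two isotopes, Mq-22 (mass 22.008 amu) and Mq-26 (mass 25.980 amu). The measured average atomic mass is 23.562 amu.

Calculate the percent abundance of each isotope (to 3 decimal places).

Writing the weighted mean with unknown fraction x of Mq-22:
22.008·x + 25.980·(1 − x) = 23.562
(22.008 − 25.980)·x = 23.562 − 25.980
x = -2.418 / -3.972 = 0.60876 → 60.876% Mq-22, 39.124% Mq-26.

Mq-22: 60.876%, Mq-26: 39.124%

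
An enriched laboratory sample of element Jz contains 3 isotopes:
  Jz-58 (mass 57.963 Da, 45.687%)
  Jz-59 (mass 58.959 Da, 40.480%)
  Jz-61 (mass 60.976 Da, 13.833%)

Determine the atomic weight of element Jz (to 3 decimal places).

58.783 Da

The abundance-weighted mean is 0.45687 × 57.963 + 0.40480 × 58.959 + 0.13833 × 60.976
= 26.4816 + 23.8666 + 8.4348 = 58.7830 Da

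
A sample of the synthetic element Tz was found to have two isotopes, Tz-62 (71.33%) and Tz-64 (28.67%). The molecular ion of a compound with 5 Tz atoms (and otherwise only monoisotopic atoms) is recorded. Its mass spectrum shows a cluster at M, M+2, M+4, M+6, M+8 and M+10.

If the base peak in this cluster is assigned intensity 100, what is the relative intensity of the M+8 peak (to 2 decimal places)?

6.49

(0.7133 + 0.2867)^5 gives M 0.1847, M+2 0.3711, M+4 0.2983, M+6 0.1199, M+8 0.0241, M+10 0.0019; the largest is M+2.
P(M+2) = C(5,1) × 0.7133^4 × 0.2867^1 = 5 × 0.25887428 × 0.2867 = 0.371096 (base)
P(M+8) = C(5,4) × 0.7133^1 × 0.2867^4 = 5 × 0.7133 × 0.00675633 = 0.024096
Relative intensity = 0.024096 / 0.371096 × 100 = 6.49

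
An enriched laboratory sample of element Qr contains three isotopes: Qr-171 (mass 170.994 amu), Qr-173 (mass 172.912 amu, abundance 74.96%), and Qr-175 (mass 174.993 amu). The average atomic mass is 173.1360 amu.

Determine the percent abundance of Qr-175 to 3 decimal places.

The remaining 25.04% is split between Qr-171 (fraction x) and Qr-175 (fraction 0.2504 − x).
Substituting: 170.994x + 174.993(0.2504 − x) = 43.5211648
(170.994 − 174.993)x = -0.2970824  ⇒  x = 0.07429, y = 0.17611
Qr-171: 7.429%, Qr-175: 17.611%.

17.611%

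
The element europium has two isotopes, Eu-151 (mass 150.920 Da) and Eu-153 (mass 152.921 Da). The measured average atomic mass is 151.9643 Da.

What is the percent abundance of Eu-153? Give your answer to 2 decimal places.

Writing the weighted mean with unknown fraction x of Eu-151:
150.920·x + 152.921·(1 − x) = 151.9643
(150.920 − 152.921)·x = 151.9643 − 152.921
x = -0.9567 / -2.001 = 0.47811 → 47.81% Eu-151, 52.19% Eu-153.

52.19%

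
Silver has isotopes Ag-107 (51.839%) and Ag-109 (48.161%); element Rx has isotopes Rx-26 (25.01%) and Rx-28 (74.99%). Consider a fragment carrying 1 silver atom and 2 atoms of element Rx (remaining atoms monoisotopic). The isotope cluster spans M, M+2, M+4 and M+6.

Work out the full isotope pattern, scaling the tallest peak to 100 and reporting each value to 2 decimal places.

Silver pattern (n=1): 0.51839 : 0.48161
Element Rx pattern (n=2): 0.06255001 : 0.37509998 : 0.56235001
Convolve the two distributions (both contribute in 2-u steps):
  M: 0.51839×0.06255001 = 0.032425
  M+2: 0.51839×0.37509998 + 0.48161×0.06255001 = 0.224573
  M+4: 0.51839×0.56235001 + 0.48161×0.37509998 = 0.472169
  M+6: 0.48161×0.56235001 = 0.270833
Scale to base peak (0.472169) = 100: 6.87 : 47.56 : 100.00 : 57.36

6.87 : 47.56 : 100.00 : 57.36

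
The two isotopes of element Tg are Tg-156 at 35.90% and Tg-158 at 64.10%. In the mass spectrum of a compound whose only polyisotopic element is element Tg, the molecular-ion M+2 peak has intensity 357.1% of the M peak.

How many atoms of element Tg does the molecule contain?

2

With n Tg atoms, P(M+2)/P(M) = C(n,1)·p^(n−1)q / p^n = n·q/p = n · 0.6410/0.3590.
n = 3.571 × 0.3590/0.6410 = 2.00 ≈ 2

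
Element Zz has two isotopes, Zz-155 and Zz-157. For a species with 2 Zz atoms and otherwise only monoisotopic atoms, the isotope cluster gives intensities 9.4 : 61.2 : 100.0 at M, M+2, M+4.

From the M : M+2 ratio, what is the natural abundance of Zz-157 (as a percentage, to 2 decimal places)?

76.50%

If p is the fraction of Zz that is Zz-155, then I(M+2)/I(M) = [C(2,1)·p^1·(1−p)] / p^2 = 2·(1−p)/p = 61.2/9.4 = 6.5106
(1−p)/p = 6.5106/2 = 3.2553  ⇒  p = 1/(1 + 3.2553) = 0.2350
Zz-155: 23.50%, Zz-157: 76.50%.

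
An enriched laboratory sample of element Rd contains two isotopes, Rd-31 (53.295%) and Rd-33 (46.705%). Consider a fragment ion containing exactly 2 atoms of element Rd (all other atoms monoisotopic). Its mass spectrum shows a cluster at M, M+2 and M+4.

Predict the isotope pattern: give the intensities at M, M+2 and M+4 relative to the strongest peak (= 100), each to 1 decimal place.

The 2 Rd atoms are independent, so intensities follow the terms of (0.53295 + 0.46705)^2.
P(M) = 0.53295^2 = 0.284036
P(M+2) = 2 × 0.53295^1 × 0.46705^1 = 0.497829
P(M+4) = 0.46705^2 = 0.218136
The M+2 peak is largest (0.497829); scaling to 100 gives 57.1 : 100.0 : 43.8.

57.1 : 100.0 : 43.8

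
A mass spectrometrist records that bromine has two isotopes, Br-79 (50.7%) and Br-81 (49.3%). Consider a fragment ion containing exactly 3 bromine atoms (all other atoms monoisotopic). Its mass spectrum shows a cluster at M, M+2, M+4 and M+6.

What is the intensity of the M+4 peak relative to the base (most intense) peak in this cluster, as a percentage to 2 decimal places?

(0.507 + 0.493)^3 gives M 0.1303, M+2 0.3802, M+4 0.3697, M+6 0.1198; the largest is M+2.
P(M+2) = C(3,1) × 0.507^2 × 0.493^1 = 3 × 0.257049 × 0.4930 = 0.380175 (base)
P(M+4) = C(3,2) × 0.507^1 × 0.493^2 = 3 × 0.5070 × 0.243049 = 0.369678
Relative intensity = 0.369678 / 0.380175 × 100 = 97.24

97.24%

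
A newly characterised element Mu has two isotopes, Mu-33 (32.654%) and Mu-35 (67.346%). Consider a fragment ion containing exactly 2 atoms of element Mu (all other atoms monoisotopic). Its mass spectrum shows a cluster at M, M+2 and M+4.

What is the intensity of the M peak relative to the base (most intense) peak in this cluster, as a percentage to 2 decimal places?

23.51%

(0.32654 + 0.67346)^2 gives M 0.1066, M+2 0.4398, M+4 0.4535; the largest is M+4.
P(M+4) = C(2,2) × 0.32654^0 × 0.67346^2 = 1 × 1.0000 × 0.45354837 = 0.453548 (base)
P(M) = C(2,0) × 0.32654^2 × 0.67346^0 = 1 × 0.10662837 × 1.0000 = 0.106628
Relative intensity = 0.106628 / 0.453548 × 100 = 23.51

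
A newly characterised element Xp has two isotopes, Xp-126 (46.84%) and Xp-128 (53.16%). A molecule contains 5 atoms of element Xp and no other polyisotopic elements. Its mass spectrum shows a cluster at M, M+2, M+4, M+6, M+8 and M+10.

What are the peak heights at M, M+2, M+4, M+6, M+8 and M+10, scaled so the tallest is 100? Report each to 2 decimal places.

6.84 : 38.82 : 88.11 : 100.00 : 56.75 : 12.88

Expanding (0.4684 + 0.5316)^5:
P(M) = 0.4684^5 = 0.022547
P(M+2) = 5 × 0.4684^4 × 0.5316^1 = 0.127945
P(M+4) = 10 × 0.4684^3 × 0.5316^2 = 0.290416
P(M+6) = 10 × 0.4684^2 × 0.5316^3 = 0.329601
P(M+8) = 5 × 0.4684^1 × 0.5316^4 = 0.187037
P(M+10) = 0.5316^5 = 0.042455
The M+6 peak is largest (0.329601); scaling to 100 gives 6.84 : 38.82 : 88.11 : 100.00 : 56.75 : 12.88.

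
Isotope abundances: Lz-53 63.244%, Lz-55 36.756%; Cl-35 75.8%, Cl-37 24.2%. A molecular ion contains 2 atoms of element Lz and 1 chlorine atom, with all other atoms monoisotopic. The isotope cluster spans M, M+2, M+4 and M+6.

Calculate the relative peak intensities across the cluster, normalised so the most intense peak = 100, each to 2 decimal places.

67.49 : 100.00 : 47.84 : 7.28

Element Lz pattern (n=2): 0.39998035 : 0.46491929 : 0.13510035
Chlorine pattern (n=1): 0.7580 : 0.2420
Convolve the two distributions (both contribute in 2-u steps):
  M: 0.39998035×0.7580 = 0.303185
  M+2: 0.39998035×0.2420 + 0.46491929×0.7580 = 0.449204
  M+4: 0.46491929×0.2420 + 0.13510035×0.7580 = 0.214917
  M+6: 0.13510035×0.2420 = 0.032694
Scale to base peak (0.449204) = 100: 67.49 : 100.00 : 47.84 : 7.28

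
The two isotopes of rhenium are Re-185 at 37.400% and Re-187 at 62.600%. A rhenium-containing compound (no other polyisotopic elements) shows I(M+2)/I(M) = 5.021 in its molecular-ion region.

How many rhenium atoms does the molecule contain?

3

For n independent Re atoms, I(M+2)/I(M) = n · (abundance Re-187) / (abundance Re-185) = n · 0.62600/0.37400.
n = 5.021 × 0.37400/0.62600 = 3.00 ≈ 3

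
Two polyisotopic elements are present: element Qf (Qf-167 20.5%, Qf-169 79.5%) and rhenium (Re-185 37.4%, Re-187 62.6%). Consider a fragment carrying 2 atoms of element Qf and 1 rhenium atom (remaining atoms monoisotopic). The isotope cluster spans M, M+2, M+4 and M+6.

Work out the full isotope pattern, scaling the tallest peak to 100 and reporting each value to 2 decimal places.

3.57 : 33.65 : 100.00 : 89.83

Element Qf pattern (n=2): 0.042025 : 0.32595 : 0.632025
Rhenium pattern (n=1): 0.3740 : 0.6260
Convolve the two distributions (both contribute in 2-u steps):
  M: 0.042025×0.3740 = 0.015717
  M+2: 0.042025×0.6260 + 0.32595×0.3740 = 0.148213
  M+4: 0.32595×0.6260 + 0.632025×0.3740 = 0.440422
  M+6: 0.632025×0.6260 = 0.395648
Scale to base peak (0.440422) = 100: 3.57 : 33.65 : 100.00 : 89.83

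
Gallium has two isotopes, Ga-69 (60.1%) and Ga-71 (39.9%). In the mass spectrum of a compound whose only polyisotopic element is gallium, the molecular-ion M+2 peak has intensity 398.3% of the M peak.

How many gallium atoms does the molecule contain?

With n Ga atoms, P(M+2)/P(M) = C(n,1)·p^(n−1)q / p^n = n·q/p = n · 0.399/0.601.
n = 3.983 × 0.601/0.399 = 6.00 ≈ 6

6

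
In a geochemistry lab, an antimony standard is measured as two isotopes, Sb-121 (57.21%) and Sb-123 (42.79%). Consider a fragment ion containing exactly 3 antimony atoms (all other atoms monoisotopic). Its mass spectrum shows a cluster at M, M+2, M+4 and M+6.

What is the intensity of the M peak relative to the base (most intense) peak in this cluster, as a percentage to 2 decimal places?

Term probabilities: M 0.1872, M+2 0.4202, M+4 0.3143, M+6 0.0783. Base peak = M+2.
P(M+2) = C(3,1) × 0.5721^2 × 0.4279^1 = 3 × 0.32729841 × 0.4279 = 0.420153 (base)
P(M) = C(3,0) × 0.5721^3 × 0.4279^0 = 1 × 0.18724742 × 1.0000 = 0.187247
Relative intensity = 0.187247 / 0.420153 × 100 = 44.57

44.57%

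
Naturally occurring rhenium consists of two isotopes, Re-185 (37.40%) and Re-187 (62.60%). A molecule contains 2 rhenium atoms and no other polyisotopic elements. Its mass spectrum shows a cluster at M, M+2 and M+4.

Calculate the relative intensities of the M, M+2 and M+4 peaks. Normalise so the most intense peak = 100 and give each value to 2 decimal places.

Each Re atom is independently Re-185 (p = 0.3740) or Re-187 (q = 0.6260); the cluster is the binomial expansion (p + q)^2.
P(M) = 0.3740^2 = 0.139876
P(M+2) = 2 × 0.3740^1 × 0.6260^1 = 0.468248
P(M+4) = 0.6260^2 = 0.391876
The M+2 peak is largest (0.468248); scaling to 100 gives 29.87 : 100.00 : 83.69.

29.87 : 100.00 : 83.69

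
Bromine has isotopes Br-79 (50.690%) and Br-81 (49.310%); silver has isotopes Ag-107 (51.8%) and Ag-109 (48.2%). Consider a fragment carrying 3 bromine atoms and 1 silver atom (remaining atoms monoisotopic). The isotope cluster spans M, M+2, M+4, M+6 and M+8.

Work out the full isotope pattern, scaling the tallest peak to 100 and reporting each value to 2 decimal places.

Bromine pattern (n=3): 0.13024674 : 0.3801026 : 0.36975457 : 0.11989609
Silver pattern (n=1): 0.5180 : 0.4820
Convolve the two distributions (both contribute in 2-u steps):
  M: 0.13024674×0.5180 = 0.067468
  M+2: 0.13024674×0.4820 + 0.3801026×0.5180 = 0.259672
  M+4: 0.3801026×0.4820 + 0.36975457×0.5180 = 0.374742
  M+6: 0.36975457×0.4820 + 0.11989609×0.5180 = 0.240328
  M+8: 0.11989609×0.4820 = 0.057790
Scale to base peak (0.374742) = 100: 18.00 : 69.29 : 100.00 : 64.13 : 15.42

18.00 : 69.29 : 100.00 : 64.13 : 15.42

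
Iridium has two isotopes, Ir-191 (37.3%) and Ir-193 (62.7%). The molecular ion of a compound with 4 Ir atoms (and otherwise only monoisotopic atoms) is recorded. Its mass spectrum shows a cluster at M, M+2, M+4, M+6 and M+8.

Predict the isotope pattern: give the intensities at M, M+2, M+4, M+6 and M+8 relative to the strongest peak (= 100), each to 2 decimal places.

5.26 : 35.39 : 89.23 : 100.00 : 42.02

Each Ir atom is independently Ir-191 (p = 0.373) or Ir-193 (q = 0.627); the cluster is the binomial expansion (p + q)^4.
P(M) = 0.373^4 = 0.019357
P(M+2) = 4 × 0.373^3 × 0.627^1 = 0.130153
P(M+4) = 6 × 0.373^2 × 0.627^2 = 0.328174
P(M+6) = 4 × 0.373^1 × 0.627^3 = 0.367766
P(M+8) = 0.627^4 = 0.154550
The M+6 peak is largest (0.367766); scaling to 100 gives 5.26 : 35.39 : 89.23 : 100.00 : 42.02.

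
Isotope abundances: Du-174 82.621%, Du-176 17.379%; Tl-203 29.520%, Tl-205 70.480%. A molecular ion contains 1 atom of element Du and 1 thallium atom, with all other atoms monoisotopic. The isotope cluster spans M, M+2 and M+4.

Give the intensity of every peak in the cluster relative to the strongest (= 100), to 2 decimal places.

Element Du pattern (n=1): 0.82621 : 0.17379
Thallium pattern (n=1): 0.2952 : 0.7048
Convolve the two distributions (both contribute in 2-u steps):
  M: 0.82621×0.2952 = 0.243897
  M+2: 0.82621×0.7048 + 0.17379×0.2952 = 0.633616
  M+4: 0.17379×0.7048 = 0.122487
Scale to base peak (0.633616) = 100: 38.49 : 100.00 : 19.33

38.49 : 100.00 : 19.33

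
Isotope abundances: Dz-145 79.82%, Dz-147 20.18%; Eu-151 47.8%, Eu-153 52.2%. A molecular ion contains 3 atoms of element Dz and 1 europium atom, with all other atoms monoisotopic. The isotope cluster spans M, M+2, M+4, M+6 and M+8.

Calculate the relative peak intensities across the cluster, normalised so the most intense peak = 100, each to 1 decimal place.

Element Dz pattern (n=3): 0.50855177 : 0.38571441 : 0.09751587 : 0.00821795
Europium pattern (n=1): 0.4780 : 0.5220
Convolve the two distributions (both contribute in 2-u steps):
  M: 0.50855177×0.4780 = 0.243088
  M+2: 0.50855177×0.5220 + 0.38571441×0.4780 = 0.449836
  M+4: 0.38571441×0.5220 + 0.09751587×0.4780 = 0.247956
  M+6: 0.09751587×0.5220 + 0.00821795×0.4780 = 0.054831
  M+8: 0.00821795×0.5220 = 0.004290
Scale to base peak (0.449836) = 100: 54.0 : 100.0 : 55.1 : 12.2 : 1.0

54.0 : 100.0 : 55.1 : 12.2 : 1.0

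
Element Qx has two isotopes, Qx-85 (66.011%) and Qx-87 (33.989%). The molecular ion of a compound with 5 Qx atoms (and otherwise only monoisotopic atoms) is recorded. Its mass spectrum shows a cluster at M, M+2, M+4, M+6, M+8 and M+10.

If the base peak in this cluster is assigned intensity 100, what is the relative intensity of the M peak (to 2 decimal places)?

Term probabilities: M 0.1253, M+2 0.3227, M+4 0.3323, M+6 0.1711, M+8 0.0440, M+10 0.0045. Base peak = M+4.
P(M+4) = C(5,2) × 0.66011^3 × 0.33989^2 = 10 × 0.28763977 × 0.11552521 = 0.332296 (base)
P(M) = C(5,0) × 0.66011^5 × 0.33989^0 = 1 × 0.12533765 × 1.0000 = 0.125338
Relative intensity = 0.125338 / 0.332296 × 100 = 37.72

37.72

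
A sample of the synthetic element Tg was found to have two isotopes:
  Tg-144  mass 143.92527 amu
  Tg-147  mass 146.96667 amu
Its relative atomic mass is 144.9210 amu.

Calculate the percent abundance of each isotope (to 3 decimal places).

Tg-144: 67.261%, Tg-147: 32.739%

Writing the weighted mean with unknown fraction x of Tg-144:
143.92527·x + 146.96667·(1 − x) = 144.9210
(143.92527 − 146.96667)·x = 144.9210 − 146.96667
x = -2.04567 / -3.04140 = 0.67261 → 67.261% Tg-144, 32.739% Tg-147.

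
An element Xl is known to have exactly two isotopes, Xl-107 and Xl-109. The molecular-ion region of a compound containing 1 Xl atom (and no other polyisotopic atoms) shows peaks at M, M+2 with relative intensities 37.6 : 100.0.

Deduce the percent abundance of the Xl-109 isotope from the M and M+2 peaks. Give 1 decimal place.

72.7%

Write p for the Xl-107 fraction. I(M+2)/I(M) = [C(1,1)·p^0·(1−p)] / p^1 = 1·(1−p)/p = 100.0/37.6 = 2.6596
(1−p)/p = 2.6596/1 = 2.6596  ⇒  p = 1/(1 + 2.6596) = 0.2733
Xl-107: 27.3%, Xl-109: 72.7%.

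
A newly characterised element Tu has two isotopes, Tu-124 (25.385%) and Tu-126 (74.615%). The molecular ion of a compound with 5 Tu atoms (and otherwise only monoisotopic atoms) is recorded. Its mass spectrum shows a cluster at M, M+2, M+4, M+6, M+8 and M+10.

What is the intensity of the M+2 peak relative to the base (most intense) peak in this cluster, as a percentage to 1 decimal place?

Term probabilities: M 0.0011, M+2 0.0155, M+4 0.0911, M+6 0.2677, M+8 0.3934, M+10 0.2313. Base peak = M+8.
P(M+8) = C(5,4) × 0.25385^1 × 0.74615^4 = 5 × 0.25385 × 0.30995923 = 0.393416 (base)
P(M+2) = C(5,1) × 0.25385^4 × 0.74615^1 = 5 × 0.00415249 × 0.74615 = 0.015492
Relative intensity = 0.015492 / 0.393416 × 100 = 3.9

3.9%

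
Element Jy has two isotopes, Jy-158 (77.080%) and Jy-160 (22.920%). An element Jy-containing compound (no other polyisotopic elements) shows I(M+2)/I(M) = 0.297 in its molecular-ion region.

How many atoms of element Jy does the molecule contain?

1

For n independent Jy atoms, I(M+2)/I(M) = n · (abundance Jy-160) / (abundance Jy-158) = n · 0.22920/0.77080.
n = 0.297 × 0.77080/0.22920 = 1.00 ≈ 1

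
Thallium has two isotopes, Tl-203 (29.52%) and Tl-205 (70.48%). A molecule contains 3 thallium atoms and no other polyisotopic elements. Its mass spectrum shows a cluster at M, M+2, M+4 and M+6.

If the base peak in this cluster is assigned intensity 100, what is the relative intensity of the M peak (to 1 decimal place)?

Term probabilities: M 0.0257, M+2 0.1843, M+4 0.4399, M+6 0.3501. Base peak = M+4.
P(M+4) = C(3,2) × 0.2952^1 × 0.7048^2 = 3 × 0.2952 × 0.49674304 = 0.439916 (base)
P(M) = C(3,0) × 0.2952^3 × 0.7048^0 = 1 × 0.02572463 × 1.0000 = 0.025725
Relative intensity = 0.025725 / 0.439916 × 100 = 5.8

5.8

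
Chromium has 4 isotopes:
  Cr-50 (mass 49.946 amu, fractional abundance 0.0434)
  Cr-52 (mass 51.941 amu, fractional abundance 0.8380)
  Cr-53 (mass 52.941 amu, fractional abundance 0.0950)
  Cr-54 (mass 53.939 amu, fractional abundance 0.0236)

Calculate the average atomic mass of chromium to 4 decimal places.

51.9966 amu

Weight each isotope mass by its fractional abundance: 0.0434 × 49.946 + 0.8380 × 51.941 + 0.0950 × 52.941 + 0.0236 × 53.939
= 2.16766 + 43.52656 + 5.02940 + 1.27296 = 51.99658 amu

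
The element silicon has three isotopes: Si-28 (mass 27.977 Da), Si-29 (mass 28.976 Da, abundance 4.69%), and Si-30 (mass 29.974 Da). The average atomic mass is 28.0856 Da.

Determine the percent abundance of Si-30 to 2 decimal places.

Let x and y be the fractions of Si-28 and Si-30. Then x + y = 1 − 0.0469 = 0.9531 and 27.977x + 29.974y = 28.0856 − 0.0469×28.976 = 26.7266256.
Substituting: 27.977x + 29.974(0.9531 − x) = 26.7266256
(27.977 − 29.974)x = -1.8415938  ⇒  x = 0.92218, y = 0.03092
Si-28: 92.22%, Si-30: 3.09%.

3.09%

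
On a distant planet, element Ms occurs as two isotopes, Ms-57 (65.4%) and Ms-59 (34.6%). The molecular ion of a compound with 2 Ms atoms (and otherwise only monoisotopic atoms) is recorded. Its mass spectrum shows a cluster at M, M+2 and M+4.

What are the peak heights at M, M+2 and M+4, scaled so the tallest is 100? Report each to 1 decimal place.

94.5 : 100.0 : 26.5

The 2 Ms atoms are independent, so intensities follow the terms of (0.654 + 0.346)^2.
P(M) = 0.654^2 = 0.427716
P(M+2) = 2 × 0.654^1 × 0.346^1 = 0.452568
P(M+4) = 0.346^2 = 0.119716
The M+2 peak is largest (0.452568); scaling to 100 gives 94.5 : 100.0 : 26.5.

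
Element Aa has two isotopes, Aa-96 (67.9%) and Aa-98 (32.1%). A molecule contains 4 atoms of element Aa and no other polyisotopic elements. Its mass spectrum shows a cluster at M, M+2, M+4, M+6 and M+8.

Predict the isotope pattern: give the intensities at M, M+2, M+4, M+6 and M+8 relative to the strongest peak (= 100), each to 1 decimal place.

The 4 Aa atoms are independent, so intensities follow the terms of (0.679 + 0.321)^4.
P(M) = 0.679^4 = 0.212559
P(M+2) = 4 × 0.679^3 × 0.321^1 = 0.401952
P(M+4) = 6 × 0.679^2 × 0.321^2 = 0.285037
P(M+6) = 4 × 0.679^1 × 0.321^3 = 0.089835
P(M+8) = 0.321^4 = 0.010617
The M+2 peak is largest (0.401952); scaling to 100 gives 52.9 : 100.0 : 70.9 : 22.3 : 2.6.

52.9 : 100.0 : 70.9 : 22.3 : 2.6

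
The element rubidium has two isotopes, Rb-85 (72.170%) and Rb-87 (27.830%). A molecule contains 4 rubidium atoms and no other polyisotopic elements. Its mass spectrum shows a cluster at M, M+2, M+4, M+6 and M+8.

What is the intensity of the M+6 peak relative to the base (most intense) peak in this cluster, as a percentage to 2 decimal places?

Binomial terms of (0.72170 + 0.27830)^4: M 0.2713, M+2 0.4184, M+4 0.2420, M+6 0.0622, M+8 0.0060 → M+2 is the base peak.
P(M+2) = C(4,1) × 0.72170^3 × 0.27830^1 = 4 × 0.37589809 × 0.2783 = 0.418450 (base)
P(M+6) = C(4,3) × 0.72170^1 × 0.27830^3 = 4 × 0.7217 × 0.02155458 = 0.062224
Relative intensity = 0.062224 / 0.418450 × 100 = 14.87

14.87%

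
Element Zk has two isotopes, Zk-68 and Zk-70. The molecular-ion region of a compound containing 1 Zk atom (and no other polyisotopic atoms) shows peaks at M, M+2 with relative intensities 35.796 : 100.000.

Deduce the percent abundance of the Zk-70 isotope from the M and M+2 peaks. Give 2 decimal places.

Let p = fractional abundance of Zk-68. I(M+2)/I(M) = [C(1,1)·p^0·(1−p)] / p^1 = 1·(1−p)/p = 100.000/35.796 = 2.7936
(1−p)/p = 2.7936/1 = 2.7936  ⇒  p = 1/(1 + 2.7936) = 0.2636
Zk-68: 26.36%, Zk-70: 73.64%.

73.64%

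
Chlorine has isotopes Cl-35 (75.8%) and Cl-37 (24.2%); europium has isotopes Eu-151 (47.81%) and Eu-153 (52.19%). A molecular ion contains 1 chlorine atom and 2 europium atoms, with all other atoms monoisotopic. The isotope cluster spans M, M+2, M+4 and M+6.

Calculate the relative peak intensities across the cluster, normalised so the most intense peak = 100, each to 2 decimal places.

39.96 : 100.00 : 75.47 : 15.20

Chlorine pattern (n=1): 0.7580 : 0.2420
Europium pattern (n=2): 0.22857961 : 0.49904078 : 0.27237961
Convolve the two distributions (both contribute in 2-u steps):
  M: 0.7580×0.22857961 = 0.173263
  M+2: 0.7580×0.49904078 + 0.2420×0.22857961 = 0.433589
  M+4: 0.7580×0.27237961 + 0.2420×0.49904078 = 0.327232
  M+6: 0.2420×0.27237961 = 0.065916
Scale to base peak (0.433589) = 100: 39.96 : 100.00 : 75.47 : 15.20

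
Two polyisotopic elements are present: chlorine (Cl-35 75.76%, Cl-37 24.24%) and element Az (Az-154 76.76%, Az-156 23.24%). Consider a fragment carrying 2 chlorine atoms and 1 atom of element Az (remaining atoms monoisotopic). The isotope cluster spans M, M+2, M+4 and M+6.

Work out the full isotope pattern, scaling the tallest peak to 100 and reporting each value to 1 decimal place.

100.0 : 94.3 : 29.6 : 3.1

Chlorine pattern (n=2): 0.57395776 : 0.36728448 : 0.05875776
Element Az pattern (n=1): 0.7676 : 0.2324
Convolve the two distributions (both contribute in 2-u steps):
  M: 0.57395776×0.7676 = 0.440570
  M+2: 0.57395776×0.2324 + 0.36728448×0.7676 = 0.415315
  M+4: 0.36728448×0.2324 + 0.05875776×0.7676 = 0.130459
  M+6: 0.05875776×0.2324 = 0.013655
Scale to base peak (0.440570) = 100: 100.0 : 94.3 : 29.6 : 3.1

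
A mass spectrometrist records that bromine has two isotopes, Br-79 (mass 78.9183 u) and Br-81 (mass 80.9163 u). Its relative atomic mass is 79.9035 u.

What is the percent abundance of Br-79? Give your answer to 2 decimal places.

Let x be the fractional abundance of Br-79; then Br-81 has abundance 1 − x.
78.9183·x + 80.9163·(1 − x) = 79.9035
(78.9183 − 80.9163)·x = 79.9035 − 80.9163
x = -1.0128 / -1.9980 = 0.50691 → 50.69% Br-79, 49.31% Br-81.

50.69%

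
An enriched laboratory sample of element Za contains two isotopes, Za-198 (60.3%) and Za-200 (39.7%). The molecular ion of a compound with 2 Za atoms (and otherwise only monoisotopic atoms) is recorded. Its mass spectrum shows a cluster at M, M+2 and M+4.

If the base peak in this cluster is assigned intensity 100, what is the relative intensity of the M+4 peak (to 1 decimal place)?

32.9

(0.603 + 0.397)^2 gives M 0.3636, M+2 0.4788, M+4 0.1576; the largest is M+2.
P(M+2) = C(2,1) × 0.603^1 × 0.397^1 = 2 × 0.6030 × 0.3970 = 0.478782 (base)
P(M+4) = C(2,2) × 0.603^0 × 0.397^2 = 1 × 1.0000 × 0.157609 = 0.157609
Relative intensity = 0.157609 / 0.478782 × 100 = 32.9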